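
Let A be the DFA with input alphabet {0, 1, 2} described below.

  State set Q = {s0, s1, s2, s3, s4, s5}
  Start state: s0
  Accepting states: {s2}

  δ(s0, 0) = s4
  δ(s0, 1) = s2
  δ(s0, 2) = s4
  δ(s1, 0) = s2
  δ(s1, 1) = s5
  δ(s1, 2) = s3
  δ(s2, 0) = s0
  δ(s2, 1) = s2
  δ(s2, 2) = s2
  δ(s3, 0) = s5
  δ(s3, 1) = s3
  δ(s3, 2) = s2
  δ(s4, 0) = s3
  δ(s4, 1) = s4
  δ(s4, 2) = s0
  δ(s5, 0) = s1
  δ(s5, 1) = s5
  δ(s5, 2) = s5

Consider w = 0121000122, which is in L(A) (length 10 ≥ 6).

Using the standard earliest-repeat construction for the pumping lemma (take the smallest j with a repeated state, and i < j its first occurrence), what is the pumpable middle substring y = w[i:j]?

Run of A on w = 0 1 2 1 0 0 0 1 2 2:
  step 0: s0  (start)
  step 1: s4  (read 0: s0→s4)
  step 2: s4  (read 1: s4→s4)   ← first repeat (s4 seen earlier)
  step 3: s0  (read 2: s4→s0)
  step 4: s2  (read 1: s0→s2)
  step 5: s0  (read 0: s2→s0)
  step 6: s4  (read 0: s0→s4)
  step 7: s3  (read 0: s4→s3)
  step 8: s3  (read 1: s3→s3)
  step 9: s2  (read 2: s3→s2)
  step 10: s2  (read 2: s2→s2)

So i = 1, j = 2, giving x = w[0:1] = 0, y = w[1:2] = 1, z = w[2:10] = 21000122.
Check: |xy| = 2 ≤ 6 and |y| = 1 ≥ 1. Reading y takes A from s4 back to s4, so every xyⁱz is accepted.

1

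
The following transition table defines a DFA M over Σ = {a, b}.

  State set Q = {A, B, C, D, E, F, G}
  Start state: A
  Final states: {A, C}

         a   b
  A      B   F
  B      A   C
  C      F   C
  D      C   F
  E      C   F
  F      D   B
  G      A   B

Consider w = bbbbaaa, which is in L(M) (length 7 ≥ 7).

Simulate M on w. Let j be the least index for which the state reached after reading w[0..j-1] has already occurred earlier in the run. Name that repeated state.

C

State sequence: A -b-> F -b-> B -b-> C -b-> C -a-> F -a-> D -a-> C
First repeat at step 4: C was already visited.

The earliest repeat is at step j = 4: M is in C, which it already visited at step i = 3.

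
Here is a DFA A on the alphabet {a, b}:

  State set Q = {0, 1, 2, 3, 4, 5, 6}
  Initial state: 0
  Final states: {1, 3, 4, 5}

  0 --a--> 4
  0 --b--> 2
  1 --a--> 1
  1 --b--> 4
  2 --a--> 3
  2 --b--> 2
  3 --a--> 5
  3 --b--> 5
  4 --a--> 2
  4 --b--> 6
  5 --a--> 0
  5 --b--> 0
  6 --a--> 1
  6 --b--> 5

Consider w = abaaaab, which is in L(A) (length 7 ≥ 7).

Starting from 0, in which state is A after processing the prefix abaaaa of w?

Run of A on the first 6 characters of w = a b a a a a:
  step 0: 0  (start)
  step 1: 4  (read a: 0→4)
  step 2: 6  (read b: 4→6)
  step 3: 1  (read a: 6→1)
  step 4: 1  (read a: 1→1)
  step 5: 1  (read a: 1→1)
  step 6: 1  (read a: 1→1)

After reading 6 characters, A is in state 1.

1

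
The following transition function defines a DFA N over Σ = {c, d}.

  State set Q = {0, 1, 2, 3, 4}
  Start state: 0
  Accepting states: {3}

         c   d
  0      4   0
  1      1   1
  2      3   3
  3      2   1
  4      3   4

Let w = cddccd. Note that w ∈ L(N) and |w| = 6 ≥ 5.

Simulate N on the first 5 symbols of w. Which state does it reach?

2

State sequence: 0 -c-> 4 -d-> 4 -d-> 4 -c-> 3 -c-> 2

After reading 5 characters, N is in state 2.
(This kind of state-tracing is the core of the pumping-lemma construction: with 5 states, pigeonhole forces a repeat within the first 5 steps.)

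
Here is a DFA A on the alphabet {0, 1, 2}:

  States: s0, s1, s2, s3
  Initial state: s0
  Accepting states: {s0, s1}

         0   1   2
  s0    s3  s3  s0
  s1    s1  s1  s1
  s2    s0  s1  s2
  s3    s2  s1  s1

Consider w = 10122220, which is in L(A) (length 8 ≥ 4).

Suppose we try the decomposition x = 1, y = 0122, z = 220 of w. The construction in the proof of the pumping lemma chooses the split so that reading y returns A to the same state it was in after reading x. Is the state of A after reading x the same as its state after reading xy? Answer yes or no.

no

Run of A on the first 5 characters of w = 1 0 1 2 2:
  step 0: s0  (start)
  step 1: s3  (read 1: s0→s3)
  step 2: s2  (read 0: s3→s2)
  step 3: s1  (read 1: s2→s1)
  step 4: s1  (read 2: s1→s1)
  step 5: s1  (read 2: s1→s1)

After x (step 1): s3. After xy (step 5): s1.
They differ (s3 ≠ s1), so y is not a cycle from the state after x; this split is not the one the pumping-lemma construction produces, and pumping y need not keep the string in L(A).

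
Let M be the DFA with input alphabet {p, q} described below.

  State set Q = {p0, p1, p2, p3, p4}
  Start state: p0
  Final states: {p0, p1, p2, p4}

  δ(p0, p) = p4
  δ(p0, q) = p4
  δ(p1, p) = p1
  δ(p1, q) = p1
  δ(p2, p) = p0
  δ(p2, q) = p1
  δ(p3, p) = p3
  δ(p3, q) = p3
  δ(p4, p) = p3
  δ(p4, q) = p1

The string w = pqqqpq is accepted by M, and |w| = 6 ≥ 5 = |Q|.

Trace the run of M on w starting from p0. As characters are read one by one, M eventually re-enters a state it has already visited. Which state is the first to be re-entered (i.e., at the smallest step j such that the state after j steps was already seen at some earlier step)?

Run of M on w = p q q q p q:
  step 0: p0  (start)
  step 1: p4  (read p: p0→p4)
  step 2: p1  (read q: p4→p1)
  step 3: p1  (read q: p1→p1)   ← first repeat (p1 seen earlier)
  step 4: p1  (read q: p1→p1)
  step 5: p1  (read p: p1→p1)
  step 6: p1  (read q: p1→p1)

The earliest repeat is at step j = 3: M is in p1, which it already visited at step i = 2.
The DFA has 5 states, so the proof of the pumping lemma guarantees a repeated state among the first 5+1 visited; the segment between the two visits is the pumpable y.

p1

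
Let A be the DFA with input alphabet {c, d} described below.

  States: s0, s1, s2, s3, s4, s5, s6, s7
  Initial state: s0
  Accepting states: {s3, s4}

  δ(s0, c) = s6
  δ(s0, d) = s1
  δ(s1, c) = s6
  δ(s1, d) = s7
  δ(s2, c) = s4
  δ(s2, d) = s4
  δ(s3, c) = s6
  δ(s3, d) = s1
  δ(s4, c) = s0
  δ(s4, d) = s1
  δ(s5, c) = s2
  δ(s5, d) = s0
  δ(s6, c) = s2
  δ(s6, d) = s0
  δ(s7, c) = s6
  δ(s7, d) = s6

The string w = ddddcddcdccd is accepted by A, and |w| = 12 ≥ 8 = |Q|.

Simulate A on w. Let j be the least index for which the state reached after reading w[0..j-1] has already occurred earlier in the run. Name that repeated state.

s0

State sequence: s0 -d-> s1 -d-> s7 -d-> s6 -d-> s0 -c-> s6 -d-> s0 -d-> s1 -c-> s6 -d-> s0 -c-> s6 -c-> s2 -d-> s4
First repeat at step 4: s0 was already visited.

The earliest repeat is at step j = 4: A is in s0, which it already visited at step i = 0.
Pumping length from the standard proof: p = 8 (the number of states). The repeated state found above gives |xy| = j ≤ 8 and |y| = j − i ≥ 1.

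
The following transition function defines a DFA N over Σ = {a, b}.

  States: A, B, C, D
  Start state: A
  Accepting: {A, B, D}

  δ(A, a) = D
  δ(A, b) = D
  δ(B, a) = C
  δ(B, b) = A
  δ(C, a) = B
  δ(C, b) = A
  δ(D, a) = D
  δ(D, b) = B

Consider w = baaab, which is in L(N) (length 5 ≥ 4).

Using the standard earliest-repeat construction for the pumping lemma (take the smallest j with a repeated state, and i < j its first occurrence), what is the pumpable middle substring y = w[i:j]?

a

Run of N on w = b a a a b:
  step 0: A  (start)
  step 1: D  (read b: A→D)
  step 2: D  (read a: D→D)   ← first repeat (D seen earlier)
  step 3: D  (read a: D→D)
  step 4: D  (read a: D→D)
  step 5: B  (read b: D→B)

So i = 1, j = 2, giving x = w[0:1] = b, y = w[1:2] = a, z = w[2:5] = aab.
Check: |xy| = 2 ≤ 4 and |y| = 1 ≥ 1. Reading y takes N from D back to D, so every xyⁱz is accepted.
The DFA has 4 states, so the proof of the pumping lemma guarantees a repeated state among the first 4+1 visited; the segment between the two visits is the pumpable y.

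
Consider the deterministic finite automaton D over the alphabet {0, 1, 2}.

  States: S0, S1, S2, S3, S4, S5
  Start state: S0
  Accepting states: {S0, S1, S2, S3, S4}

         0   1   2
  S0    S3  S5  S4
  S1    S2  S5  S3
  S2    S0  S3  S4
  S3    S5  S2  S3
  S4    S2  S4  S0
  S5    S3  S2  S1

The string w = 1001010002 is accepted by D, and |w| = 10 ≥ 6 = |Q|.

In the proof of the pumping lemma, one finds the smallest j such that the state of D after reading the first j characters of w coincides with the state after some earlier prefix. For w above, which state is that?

S5

State sequence: S0 -1-> S5 -0-> S3 -0-> S5 -1-> S2 -0-> S0 -1-> S5 -0-> S3 -0-> S5 -0-> S3 -2-> S3
First repeat at step 3: S5 was already visited.

The earliest repeat is at step j = 3: D is in S5, which it already visited at step i = 1.
Since D has 6 states, any run of length ≥ 6 visits 6+1 states, so by pigeonhole some state repeats within the first 6 steps — that repeat gives the pumpable loop.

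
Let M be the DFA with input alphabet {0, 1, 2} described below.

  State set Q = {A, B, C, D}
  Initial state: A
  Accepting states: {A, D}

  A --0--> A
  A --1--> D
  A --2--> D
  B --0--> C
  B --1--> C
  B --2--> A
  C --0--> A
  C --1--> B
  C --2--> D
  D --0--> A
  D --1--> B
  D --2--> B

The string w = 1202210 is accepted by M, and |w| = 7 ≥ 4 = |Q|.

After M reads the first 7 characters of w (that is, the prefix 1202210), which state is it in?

A

Run of M on the first 7 characters of w = 1 2 0 2 2 1 0:
  step 0: A  (start)
  step 1: D  (read 1: A→D)
  step 2: B  (read 2: D→B)
  step 3: C  (read 0: B→C)
  step 4: D  (read 2: C→D)
  step 5: B  (read 2: D→B)
  step 6: C  (read 1: B→C)
  step 7: A  (read 0: C→A)

After reading 7 characters, M is in state A.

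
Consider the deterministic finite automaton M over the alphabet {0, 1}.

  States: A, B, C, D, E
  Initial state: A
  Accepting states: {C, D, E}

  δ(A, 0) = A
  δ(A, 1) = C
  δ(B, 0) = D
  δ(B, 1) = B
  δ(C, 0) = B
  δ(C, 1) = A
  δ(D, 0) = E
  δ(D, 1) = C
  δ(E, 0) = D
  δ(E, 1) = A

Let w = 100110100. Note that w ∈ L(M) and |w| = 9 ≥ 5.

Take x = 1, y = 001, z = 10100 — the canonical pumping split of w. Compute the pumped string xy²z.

100100110100

xy^2z = 1·001·001·10100 = 100100110100.
Reading y = 001 takes M from C back to C, so after x·y·y the machine is still in C, and z then leads to the accepting state D. Hence 100100110100 ∈ L(M).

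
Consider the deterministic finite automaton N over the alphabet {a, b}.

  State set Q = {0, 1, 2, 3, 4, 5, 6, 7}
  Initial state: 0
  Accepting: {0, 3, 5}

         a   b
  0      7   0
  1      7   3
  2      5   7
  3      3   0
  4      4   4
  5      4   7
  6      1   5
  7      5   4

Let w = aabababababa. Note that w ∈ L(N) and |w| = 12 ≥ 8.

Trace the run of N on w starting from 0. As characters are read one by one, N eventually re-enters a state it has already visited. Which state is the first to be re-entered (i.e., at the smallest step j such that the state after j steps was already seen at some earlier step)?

Run of N on w = a a b a b a b a b a b a:
  step 0: 0  (start)
  step 1: 7  (read a: 0→7)
  step 2: 5  (read a: 7→5)
  step 3: 7  (read b: 5→7)   ← first repeat (7 seen earlier)
  step 4: 5  (read a: 7→5)
  step 5: 7  (read b: 5→7)
  step 6: 5  (read a: 7→5)
  step 7: 7  (read b: 5→7)
  step 8: 5  (read a: 7→5)
  step 9: 7  (read b: 5→7)
  step 10: 5  (read a: 7→5)
  step 11: 7  (read b: 5→7)
  step 12: 5  (read a: 7→5)

The earliest repeat is at step j = 3: N is in 7, which it already visited at step i = 1.
The DFA has 8 states, so the proof of the pumping lemma guarantees a repeated state among the first 8+1 visited; the segment between the two visits is the pumpable y.

7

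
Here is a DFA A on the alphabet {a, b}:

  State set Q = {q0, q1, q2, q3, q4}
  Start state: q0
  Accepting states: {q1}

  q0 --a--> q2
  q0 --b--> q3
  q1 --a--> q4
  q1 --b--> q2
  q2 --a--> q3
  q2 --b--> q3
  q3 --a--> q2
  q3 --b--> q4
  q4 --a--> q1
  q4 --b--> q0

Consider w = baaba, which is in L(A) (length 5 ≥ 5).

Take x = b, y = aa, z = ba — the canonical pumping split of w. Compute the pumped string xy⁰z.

xy⁰z = xz = b·ba = bba.
Reading y = aa takes A from q3 back to q3, so after x the machine is still in q3, and z then leads to the accepting state q1. Hence bba ∈ L(A).

bba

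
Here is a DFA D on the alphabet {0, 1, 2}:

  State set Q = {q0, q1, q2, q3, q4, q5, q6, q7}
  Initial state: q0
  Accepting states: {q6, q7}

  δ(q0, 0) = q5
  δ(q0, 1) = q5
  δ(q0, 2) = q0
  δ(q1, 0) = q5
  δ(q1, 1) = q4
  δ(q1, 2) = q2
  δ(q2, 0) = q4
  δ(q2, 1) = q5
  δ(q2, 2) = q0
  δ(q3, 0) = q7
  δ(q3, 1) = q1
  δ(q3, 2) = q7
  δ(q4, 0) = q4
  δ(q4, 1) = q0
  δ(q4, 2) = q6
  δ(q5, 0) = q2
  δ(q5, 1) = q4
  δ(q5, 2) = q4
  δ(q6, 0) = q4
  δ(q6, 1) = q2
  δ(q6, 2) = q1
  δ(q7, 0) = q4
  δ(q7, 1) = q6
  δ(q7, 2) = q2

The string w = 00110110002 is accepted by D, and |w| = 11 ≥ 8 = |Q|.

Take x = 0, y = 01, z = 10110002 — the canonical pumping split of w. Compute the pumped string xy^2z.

xy^2z = 0·01·01·10110002 = 0010110110002.
Reading y = 01 takes D from q5 back to q5, so after x·y·y the machine is still in q5, and z then leads to the accepting state q6. Hence 0010110110002 ∈ L(D).

0010110110002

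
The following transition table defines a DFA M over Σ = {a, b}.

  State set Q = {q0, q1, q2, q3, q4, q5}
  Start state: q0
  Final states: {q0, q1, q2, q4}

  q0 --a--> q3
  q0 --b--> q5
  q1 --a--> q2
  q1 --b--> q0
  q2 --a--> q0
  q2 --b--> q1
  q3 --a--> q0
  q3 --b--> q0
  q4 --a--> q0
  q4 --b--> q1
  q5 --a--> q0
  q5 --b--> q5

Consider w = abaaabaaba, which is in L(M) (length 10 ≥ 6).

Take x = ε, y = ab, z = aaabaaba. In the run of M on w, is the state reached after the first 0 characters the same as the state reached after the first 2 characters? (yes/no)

yes

Run of M on the first 2 characters of w = a b:
  step 0: q0  (start)
  step 1: q3  (read a: q0→q3)
  step 2: q0  (read b: q3→q0)

After x (step 0): q0. After xy (step 2): q0.
They match, so y = ab drives M around a cycle from q0 back to itself; pumping y any number of times keeps M in q0 before reading z, and xyⁱz ∈ L(M) for every i ≥ 0.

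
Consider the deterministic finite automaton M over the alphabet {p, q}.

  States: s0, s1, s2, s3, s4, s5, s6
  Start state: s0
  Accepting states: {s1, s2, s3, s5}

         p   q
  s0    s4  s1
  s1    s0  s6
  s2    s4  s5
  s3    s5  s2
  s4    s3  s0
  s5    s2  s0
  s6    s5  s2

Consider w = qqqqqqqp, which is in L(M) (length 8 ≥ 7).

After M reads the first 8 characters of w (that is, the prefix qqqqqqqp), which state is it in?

s5

State sequence: s0 -q-> s1 -q-> s6 -q-> s2 -q-> s5 -q-> s0 -q-> s1 -q-> s6 -p-> s5

After reading 8 characters, M is in state s5.
(This kind of state-tracing is the core of the pumping-lemma construction: with 7 states, pigeonhole forces a repeat within the first 7 steps.)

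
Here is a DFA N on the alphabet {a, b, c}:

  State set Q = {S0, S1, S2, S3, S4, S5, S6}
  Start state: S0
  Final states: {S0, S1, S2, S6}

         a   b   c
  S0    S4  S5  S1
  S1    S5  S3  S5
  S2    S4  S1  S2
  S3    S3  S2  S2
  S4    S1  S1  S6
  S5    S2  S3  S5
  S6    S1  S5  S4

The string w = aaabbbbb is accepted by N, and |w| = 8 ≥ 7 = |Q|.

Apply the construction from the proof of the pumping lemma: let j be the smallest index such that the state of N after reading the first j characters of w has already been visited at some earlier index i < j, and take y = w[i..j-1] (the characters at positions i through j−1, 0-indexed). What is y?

Run of N on w = a a a b b b b b:
  step 0: S0  (start)
  step 1: S4  (read a: S0→S4)
  step 2: S1  (read a: S4→S1)
  step 3: S5  (read a: S1→S5)
  step 4: S3  (read b: S5→S3)
  step 5: S2  (read b: S3→S2)
  step 6: S1  (read b: S2→S1)   ← first repeat (S1 seen earlier)
  step 7: S3  (read b: S1→S3)
  step 8: S2  (read b: S3→S2)

So i = 2, j = 6, giving x = w[0:2] = aa, y = w[2:6] = abbb, z = w[6:8] = bb.
Check: |xy| = 6 ≤ 7 and |y| = 4 ≥ 1. Reading y takes N from S1 back to S1, so every xyⁱz is accepted.
With |Q| = 7, pigeonhole forces a state repeat no later than step 7; the substring read between the first and second visits to that state can be pumped.

abbb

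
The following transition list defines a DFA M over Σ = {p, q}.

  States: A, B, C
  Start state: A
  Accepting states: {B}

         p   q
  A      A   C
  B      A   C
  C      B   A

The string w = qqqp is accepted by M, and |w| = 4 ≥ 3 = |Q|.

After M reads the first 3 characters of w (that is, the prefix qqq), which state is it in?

State sequence: A -q-> C -q-> A -q-> C

After reading 3 characters, M is in state C.

C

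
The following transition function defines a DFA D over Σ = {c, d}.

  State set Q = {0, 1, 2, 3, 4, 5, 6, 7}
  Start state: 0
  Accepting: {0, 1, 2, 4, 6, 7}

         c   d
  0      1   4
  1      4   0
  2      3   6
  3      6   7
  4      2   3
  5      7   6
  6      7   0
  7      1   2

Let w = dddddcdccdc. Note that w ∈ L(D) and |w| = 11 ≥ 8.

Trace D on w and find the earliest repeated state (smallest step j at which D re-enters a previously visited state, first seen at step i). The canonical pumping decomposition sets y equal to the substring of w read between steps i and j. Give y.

Run of D on w = d d d d d c d c c d c:
  step 0: 0  (start)
  step 1: 4  (read d: 0→4)
  step 2: 3  (read d: 4→3)
  step 3: 7  (read d: 3→7)
  step 4: 2  (read d: 7→2)
  step 5: 6  (read d: 2→6)
  step 6: 7  (read c: 6→7)   ← first repeat (7 seen earlier)
  step 7: 2  (read d: 7→2)
  step 8: 3  (read c: 2→3)
  step 9: 6  (read c: 3→6)
  step 10: 0  (read d: 6→0)
  step 11: 1  (read c: 0→1)

So i = 3, j = 6, giving x = w[0:3] = ddd, y = w[3:6] = ddc, z = w[6:11] = dccdc.
Check: |xy| = 6 ≤ 8 and |y| = 3 ≥ 1. Reading y takes D from 7 back to 7, so every xyⁱz is accepted.
Since D has 8 states, any run of length ≥ 8 visits 8+1 states, so by pigeonhole some state repeats within the first 8 steps — that repeat gives the pumpable loop.

ddc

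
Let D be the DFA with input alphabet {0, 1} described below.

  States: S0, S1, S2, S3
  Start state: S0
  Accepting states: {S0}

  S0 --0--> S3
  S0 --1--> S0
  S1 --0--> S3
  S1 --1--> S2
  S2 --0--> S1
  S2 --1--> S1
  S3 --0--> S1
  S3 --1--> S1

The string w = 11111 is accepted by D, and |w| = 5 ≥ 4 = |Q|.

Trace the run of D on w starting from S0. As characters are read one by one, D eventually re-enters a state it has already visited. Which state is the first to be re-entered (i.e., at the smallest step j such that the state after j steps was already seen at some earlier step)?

S0

State sequence: S0 -1-> S0 -1-> S0 -1-> S0 -1-> S0 -1-> S0
First repeat at step 1: S0 was already visited.

The earliest repeat is at step j = 1: D is in S0, which it already visited at step i = 0.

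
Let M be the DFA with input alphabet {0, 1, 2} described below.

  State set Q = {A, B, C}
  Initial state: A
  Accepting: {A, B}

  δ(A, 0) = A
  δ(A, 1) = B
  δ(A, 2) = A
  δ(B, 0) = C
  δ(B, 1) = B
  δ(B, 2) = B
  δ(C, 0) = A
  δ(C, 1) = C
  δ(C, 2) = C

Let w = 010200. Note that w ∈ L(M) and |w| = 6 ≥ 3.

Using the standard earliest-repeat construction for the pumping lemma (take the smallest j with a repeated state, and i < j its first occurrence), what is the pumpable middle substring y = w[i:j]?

0

State sequence: A -0-> A -1-> B -0-> C -2-> C -0-> A -0-> A
First repeat at step 1: A was already visited.

So i = 0, j = 1, giving x = w[0:0] = ε, y = w[0:1] = 0, z = w[1:6] = 10200.
Check: |xy| = 1 ≤ 3 and |y| = 1 ≥ 1. Reading y takes M from A back to A, so every xyⁱz is accepted.
Pumping length from the standard proof: p = 3 (the number of states). The repeated state found above gives |xy| = j ≤ 3 and |y| = j − i ≥ 1.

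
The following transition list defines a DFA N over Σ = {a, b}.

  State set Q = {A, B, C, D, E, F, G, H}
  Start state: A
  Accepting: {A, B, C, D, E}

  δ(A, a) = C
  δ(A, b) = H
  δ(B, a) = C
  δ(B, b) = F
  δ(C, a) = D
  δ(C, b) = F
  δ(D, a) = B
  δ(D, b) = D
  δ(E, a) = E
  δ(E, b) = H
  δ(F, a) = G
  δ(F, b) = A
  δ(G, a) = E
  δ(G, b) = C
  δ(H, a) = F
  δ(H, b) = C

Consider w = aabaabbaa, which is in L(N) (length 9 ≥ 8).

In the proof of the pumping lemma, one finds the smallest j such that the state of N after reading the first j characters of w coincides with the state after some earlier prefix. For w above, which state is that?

D

Run of N on w = a a b a a b b a a:
  step 0: A  (start)
  step 1: C  (read a: A→C)
  step 2: D  (read a: C→D)
  step 3: D  (read b: D→D)   ← first repeat (D seen earlier)
  step 4: B  (read a: D→B)
  step 5: C  (read a: B→C)
  step 6: F  (read b: C→F)
  step 7: A  (read b: F→A)
  step 8: C  (read a: A→C)
  step 9: D  (read a: C→D)

The earliest repeat is at step j = 3: N is in D, which it already visited at step i = 2.
Since N has 8 states, any run of length ≥ 8 visits 8+1 states, so by pigeonhole some state repeats within the first 8 steps — that repeat gives the pumpable loop.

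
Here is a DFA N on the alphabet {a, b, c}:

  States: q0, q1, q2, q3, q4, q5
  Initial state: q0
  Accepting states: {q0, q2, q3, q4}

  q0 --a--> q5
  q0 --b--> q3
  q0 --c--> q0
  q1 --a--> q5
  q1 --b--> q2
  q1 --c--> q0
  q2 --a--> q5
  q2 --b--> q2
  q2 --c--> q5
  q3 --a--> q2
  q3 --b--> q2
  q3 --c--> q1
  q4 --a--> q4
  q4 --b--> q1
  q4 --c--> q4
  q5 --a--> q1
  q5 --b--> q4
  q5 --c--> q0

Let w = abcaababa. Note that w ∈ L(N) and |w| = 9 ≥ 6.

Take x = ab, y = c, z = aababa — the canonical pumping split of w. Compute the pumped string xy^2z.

abccaababa

xy^2z = ab·c·c·aababa = abccaababa.
Reading y = c takes N from q4 back to q4, so after x·y·y the machine is still in q4, and z then leads to the accepting state q4. Hence abccaababa ∈ L(N).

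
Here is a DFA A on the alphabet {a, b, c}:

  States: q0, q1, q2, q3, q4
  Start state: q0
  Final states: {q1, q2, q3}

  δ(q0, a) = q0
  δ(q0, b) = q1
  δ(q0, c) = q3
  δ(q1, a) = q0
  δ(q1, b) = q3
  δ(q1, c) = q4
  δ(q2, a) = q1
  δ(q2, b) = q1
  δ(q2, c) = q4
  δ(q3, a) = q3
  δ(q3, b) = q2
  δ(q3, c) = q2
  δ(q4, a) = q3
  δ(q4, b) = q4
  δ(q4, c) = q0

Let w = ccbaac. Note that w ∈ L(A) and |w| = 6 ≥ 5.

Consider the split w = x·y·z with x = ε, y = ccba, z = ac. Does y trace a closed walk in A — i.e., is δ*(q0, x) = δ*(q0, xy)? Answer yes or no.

Run of A on the first 4 characters of w = c c b a:
  step 0: q0  (start)
  step 1: q3  (read c: q0→q3)
  step 2: q2  (read c: q3→q2)
  step 3: q1  (read b: q2→q1)
  step 4: q0  (read a: q1→q0)

After x (step 0): q0. After xy (step 4): q0.
They match, so y = ccba drives A around a cycle from q0 back to itself; pumping y any number of times keeps A in q0 before reading z, and xyⁱz ∈ L(A) for every i ≥ 0.

yes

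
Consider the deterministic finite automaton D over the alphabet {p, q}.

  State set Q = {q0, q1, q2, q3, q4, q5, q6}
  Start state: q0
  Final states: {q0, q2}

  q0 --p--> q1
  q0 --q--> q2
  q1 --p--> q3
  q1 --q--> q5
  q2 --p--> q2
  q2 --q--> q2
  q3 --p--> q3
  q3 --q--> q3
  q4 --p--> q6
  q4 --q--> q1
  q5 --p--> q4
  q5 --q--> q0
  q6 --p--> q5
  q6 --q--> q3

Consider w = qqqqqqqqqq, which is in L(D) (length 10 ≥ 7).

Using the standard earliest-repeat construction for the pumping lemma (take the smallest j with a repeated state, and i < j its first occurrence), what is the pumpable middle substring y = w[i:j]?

q

State sequence: q0 -q-> q2 -q-> q2 -q-> q2 -q-> q2 -q-> q2 -q-> q2 -q-> q2 -q-> q2 -q-> q2 -q-> q2
First repeat at step 2: q2 was already visited.

So i = 1, j = 2, giving x = w[0:1] = q, y = w[1:2] = q, z = w[2:10] = qqqqqqqq.
Check: |xy| = 2 ≤ 7 and |y| = 1 ≥ 1. Reading y takes D from q2 back to q2, so every xyⁱz is accepted.
Since D has 7 states, any run of length ≥ 7 visits 7+1 states, so by pigeonhole some state repeats within the first 7 steps — that repeat gives the pumpable loop.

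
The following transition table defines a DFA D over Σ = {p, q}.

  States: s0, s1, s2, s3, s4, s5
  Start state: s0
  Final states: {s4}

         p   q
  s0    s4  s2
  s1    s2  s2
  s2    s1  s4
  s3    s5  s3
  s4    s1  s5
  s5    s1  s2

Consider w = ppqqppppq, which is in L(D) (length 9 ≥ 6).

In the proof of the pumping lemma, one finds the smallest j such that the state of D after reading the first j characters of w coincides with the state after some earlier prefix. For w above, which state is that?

s4

Run of D on w = p p q q p p p p q:
  step 0: s0  (start)
  step 1: s4  (read p: s0→s4)
  step 2: s1  (read p: s4→s1)
  step 3: s2  (read q: s1→s2)
  step 4: s4  (read q: s2→s4)   ← first repeat (s4 seen earlier)
  step 5: s1  (read p: s4→s1)
  step 6: s2  (read p: s1→s2)
  step 7: s1  (read p: s2→s1)
  step 8: s2  (read p: s1→s2)
  step 9: s4  (read q: s2→s4)

The earliest repeat is at step j = 4: D is in s4, which it already visited at step i = 1.
Pumping length from the standard proof: p = 6 (the number of states). The repeated state found above gives |xy| = j ≤ 6 and |y| = j − i ≥ 1.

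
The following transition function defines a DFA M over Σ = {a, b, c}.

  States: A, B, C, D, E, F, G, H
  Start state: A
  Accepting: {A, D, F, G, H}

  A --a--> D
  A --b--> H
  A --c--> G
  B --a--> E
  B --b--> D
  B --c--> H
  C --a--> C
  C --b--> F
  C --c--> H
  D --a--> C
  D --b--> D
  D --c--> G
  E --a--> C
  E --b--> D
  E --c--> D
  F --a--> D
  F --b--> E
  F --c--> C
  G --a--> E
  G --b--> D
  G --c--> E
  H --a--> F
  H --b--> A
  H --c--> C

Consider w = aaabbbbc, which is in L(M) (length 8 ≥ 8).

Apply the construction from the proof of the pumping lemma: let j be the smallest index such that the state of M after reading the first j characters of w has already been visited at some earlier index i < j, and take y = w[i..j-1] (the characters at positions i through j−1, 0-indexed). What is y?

a

State sequence: A -a-> D -a-> C -a-> C -b-> F -b-> E -b-> D -b-> D -c-> G
First repeat at step 3: C was already visited.

So i = 2, j = 3, giving x = w[0:2] = aa, y = w[2:3] = a, z = w[3:8] = bbbbc.
Check: |xy| = 3 ≤ 8 and |y| = 1 ≥ 1. Reading y takes M from C back to C, so every xyⁱz is accepted.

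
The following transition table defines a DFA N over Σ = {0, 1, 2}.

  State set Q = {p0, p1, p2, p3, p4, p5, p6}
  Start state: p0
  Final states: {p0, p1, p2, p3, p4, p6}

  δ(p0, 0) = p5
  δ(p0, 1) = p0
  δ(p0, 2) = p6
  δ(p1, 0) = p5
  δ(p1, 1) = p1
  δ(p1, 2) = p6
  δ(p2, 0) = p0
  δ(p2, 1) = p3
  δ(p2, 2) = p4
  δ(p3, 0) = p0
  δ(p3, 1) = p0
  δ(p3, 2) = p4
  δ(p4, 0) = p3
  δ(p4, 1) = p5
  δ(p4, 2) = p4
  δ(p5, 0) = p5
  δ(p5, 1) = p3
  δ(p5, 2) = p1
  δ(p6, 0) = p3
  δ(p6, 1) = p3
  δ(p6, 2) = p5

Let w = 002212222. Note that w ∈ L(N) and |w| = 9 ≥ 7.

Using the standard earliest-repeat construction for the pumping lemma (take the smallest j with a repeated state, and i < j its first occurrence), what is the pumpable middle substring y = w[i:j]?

0

Run of N on w = 0 0 2 2 1 2 2 2 2:
  step 0: p0  (start)
  step 1: p5  (read 0: p0→p5)
  step 2: p5  (read 0: p5→p5)   ← first repeat (p5 seen earlier)
  step 3: p1  (read 2: p5→p1)
  step 4: p6  (read 2: p1→p6)
  step 5: p3  (read 1: p6→p3)
  step 6: p4  (read 2: p3→p4)
  step 7: p4  (read 2: p4→p4)
  step 8: p4  (read 2: p4→p4)
  step 9: p4  (read 2: p4→p4)

So i = 1, j = 2, giving x = w[0:1] = 0, y = w[1:2] = 0, z = w[2:9] = 2212222.
Check: |xy| = 2 ≤ 7 and |y| = 1 ≥ 1. Reading y takes N from p5 back to p5, so every xyⁱz is accepted.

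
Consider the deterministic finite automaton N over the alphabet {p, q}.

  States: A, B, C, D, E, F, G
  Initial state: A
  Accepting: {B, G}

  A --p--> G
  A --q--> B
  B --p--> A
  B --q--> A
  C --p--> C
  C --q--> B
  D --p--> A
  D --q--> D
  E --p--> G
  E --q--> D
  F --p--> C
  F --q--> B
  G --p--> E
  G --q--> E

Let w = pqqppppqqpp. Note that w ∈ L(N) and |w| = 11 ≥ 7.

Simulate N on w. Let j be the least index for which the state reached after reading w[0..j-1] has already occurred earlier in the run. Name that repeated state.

Run of N on w = p q q p p p p q q p p:
  step 0: A  (start)
  step 1: G  (read p: A→G)
  step 2: E  (read q: G→E)
  step 3: D  (read q: E→D)
  step 4: A  (read p: D→A)   ← first repeat (A seen earlier)
  step 5: G  (read p: A→G)
  step 6: E  (read p: G→E)
  step 7: G  (read p: E→G)
  step 8: E  (read q: G→E)
  step 9: D  (read q: E→D)
  step 10: A  (read p: D→A)
  step 11: G  (read p: A→G)

The earliest repeat is at step j = 4: N is in A, which it already visited at step i = 0.
With |Q| = 7, pigeonhole forces a state repeat no later than step 7; the substring read between the first and second visits to that state can be pumped.

A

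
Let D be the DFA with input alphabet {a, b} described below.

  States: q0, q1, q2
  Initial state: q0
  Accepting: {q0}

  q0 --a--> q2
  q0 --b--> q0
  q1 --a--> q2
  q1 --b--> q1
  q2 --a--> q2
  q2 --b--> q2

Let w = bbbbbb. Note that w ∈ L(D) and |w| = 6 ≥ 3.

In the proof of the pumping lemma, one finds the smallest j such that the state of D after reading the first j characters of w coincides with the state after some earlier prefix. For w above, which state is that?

Run of D on w = b b b b b b:
  step 0: q0  (start)
  step 1: q0  (read b: q0→q0)   ← first repeat (q0 seen earlier)
  step 2: q0  (read b: q0→q0)
  step 3: q0  (read b: q0→q0)
  step 4: q0  (read b: q0→q0)
  step 5: q0  (read b: q0→q0)
  step 6: q0  (read b: q0→q0)

The earliest repeat is at step j = 1: D is in q0, which it already visited at step i = 0.

q0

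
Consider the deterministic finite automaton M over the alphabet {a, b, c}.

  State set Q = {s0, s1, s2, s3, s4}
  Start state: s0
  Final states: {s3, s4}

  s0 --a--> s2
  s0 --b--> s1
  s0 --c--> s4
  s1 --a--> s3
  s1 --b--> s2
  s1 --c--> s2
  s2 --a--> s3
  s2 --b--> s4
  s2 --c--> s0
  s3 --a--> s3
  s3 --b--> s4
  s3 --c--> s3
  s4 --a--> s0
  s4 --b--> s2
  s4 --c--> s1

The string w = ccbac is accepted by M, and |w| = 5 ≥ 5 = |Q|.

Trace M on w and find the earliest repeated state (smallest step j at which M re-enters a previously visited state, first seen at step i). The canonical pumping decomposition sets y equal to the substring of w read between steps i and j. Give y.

c

State sequence: s0 -c-> s4 -c-> s1 -b-> s2 -a-> s3 -c-> s3
First repeat at step 5: s3 was already visited.

So i = 4, j = 5, giving x = w[0:4] = ccba, y = w[4:5] = c, z = w[5:5] = ε.
Check: |xy| = 5 ≤ 5 and |y| = 1 ≥ 1. Reading y takes M from s3 back to s3, so every xyⁱz is accepted.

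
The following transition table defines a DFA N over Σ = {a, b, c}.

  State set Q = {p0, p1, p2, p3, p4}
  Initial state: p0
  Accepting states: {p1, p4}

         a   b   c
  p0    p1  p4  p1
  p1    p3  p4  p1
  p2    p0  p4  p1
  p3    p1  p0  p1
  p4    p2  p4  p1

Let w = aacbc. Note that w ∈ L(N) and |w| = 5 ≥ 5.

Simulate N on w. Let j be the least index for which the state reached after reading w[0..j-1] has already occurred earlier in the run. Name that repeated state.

Run of N on w = a a c b c:
  step 0: p0  (start)
  step 1: p1  (read a: p0→p1)
  step 2: p3  (read a: p1→p3)
  step 3: p1  (read c: p3→p1)   ← first repeat (p1 seen earlier)
  step 4: p4  (read b: p1→p4)
  step 5: p1  (read c: p4→p1)

The earliest repeat is at step j = 3: N is in p1, which it already visited at step i = 1.

p1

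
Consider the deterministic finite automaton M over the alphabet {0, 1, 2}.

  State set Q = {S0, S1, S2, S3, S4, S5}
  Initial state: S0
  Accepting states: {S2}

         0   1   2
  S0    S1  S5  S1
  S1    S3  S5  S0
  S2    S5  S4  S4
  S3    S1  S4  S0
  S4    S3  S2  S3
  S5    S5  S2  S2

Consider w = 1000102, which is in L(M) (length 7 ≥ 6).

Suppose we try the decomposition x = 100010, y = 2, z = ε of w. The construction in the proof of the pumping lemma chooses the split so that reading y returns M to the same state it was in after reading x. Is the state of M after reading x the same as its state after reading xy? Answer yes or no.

no

State sequence: S0 -1-> S5 -0-> S5 -0-> S5 -0-> S5 -1-> S2 -0-> S5 -2-> S2

After x (step 6): S5. After xy (step 7): S2.
They differ (S5 ≠ S2), so y is not a cycle from the state after x; this split is not the one the pumping-lemma construction produces, and pumping y need not keep the string in L(M).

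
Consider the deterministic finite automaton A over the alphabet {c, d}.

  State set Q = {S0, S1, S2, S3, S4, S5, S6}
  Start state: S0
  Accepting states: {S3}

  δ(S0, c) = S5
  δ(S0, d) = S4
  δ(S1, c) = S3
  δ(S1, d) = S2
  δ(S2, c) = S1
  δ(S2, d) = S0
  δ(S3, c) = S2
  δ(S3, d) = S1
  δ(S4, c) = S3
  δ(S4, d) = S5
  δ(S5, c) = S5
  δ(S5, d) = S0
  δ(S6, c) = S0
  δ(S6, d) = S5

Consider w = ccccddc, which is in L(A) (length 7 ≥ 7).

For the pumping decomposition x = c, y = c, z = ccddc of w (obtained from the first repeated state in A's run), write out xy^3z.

ccccccddc

xy^3z = c·c·c·c·ccddc = ccccccddc.
Reading y = c takes A from S5 back to S5, so after x·y·y·y the machine is still in S5, and z then leads to the accepting state S3. Hence ccccccddc ∈ L(A).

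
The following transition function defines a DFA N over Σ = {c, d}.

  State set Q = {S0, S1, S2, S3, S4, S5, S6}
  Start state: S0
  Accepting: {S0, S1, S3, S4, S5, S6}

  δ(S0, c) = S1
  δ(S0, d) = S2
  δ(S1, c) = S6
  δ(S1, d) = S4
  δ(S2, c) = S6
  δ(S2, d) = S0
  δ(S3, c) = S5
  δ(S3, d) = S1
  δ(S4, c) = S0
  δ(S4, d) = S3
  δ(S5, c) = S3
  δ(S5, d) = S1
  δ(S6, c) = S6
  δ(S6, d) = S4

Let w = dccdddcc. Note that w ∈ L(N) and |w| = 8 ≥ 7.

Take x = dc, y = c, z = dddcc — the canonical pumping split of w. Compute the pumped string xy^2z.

dcccdddcc

xy^2z = dc·c·c·dddcc = dcccdddcc.
Reading y = c takes N from S6 back to S6, so after x·y·y the machine is still in S6, and z then leads to the accepting state S6. Hence dcccdddcc ∈ L(N).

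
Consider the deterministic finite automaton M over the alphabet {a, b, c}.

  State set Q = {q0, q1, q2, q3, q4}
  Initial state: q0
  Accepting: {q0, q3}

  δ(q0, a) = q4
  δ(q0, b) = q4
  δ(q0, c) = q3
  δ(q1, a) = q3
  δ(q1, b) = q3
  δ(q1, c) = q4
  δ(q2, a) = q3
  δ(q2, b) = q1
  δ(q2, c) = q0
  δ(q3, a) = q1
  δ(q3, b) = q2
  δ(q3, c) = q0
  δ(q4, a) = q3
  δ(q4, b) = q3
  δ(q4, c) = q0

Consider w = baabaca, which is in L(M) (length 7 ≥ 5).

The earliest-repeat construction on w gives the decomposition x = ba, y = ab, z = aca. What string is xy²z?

baababaca

xy^2z = ba·ab·ab·aca = baababaca.
Reading y = ab takes M from q3 back to q3, so after x·y·y the machine is still in q3, and z then leads to the accepting state q3. Hence baababaca ∈ L(M).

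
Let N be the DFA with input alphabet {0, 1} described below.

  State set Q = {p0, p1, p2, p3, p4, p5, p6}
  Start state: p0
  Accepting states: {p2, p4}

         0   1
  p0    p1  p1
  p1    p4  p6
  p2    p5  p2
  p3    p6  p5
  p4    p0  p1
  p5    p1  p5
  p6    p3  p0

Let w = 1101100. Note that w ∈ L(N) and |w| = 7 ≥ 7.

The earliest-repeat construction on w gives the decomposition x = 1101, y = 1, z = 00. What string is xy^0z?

110100

xy⁰z = xz = 1101·00 = 110100.
Reading y = 1 takes N from p5 back to p5, so after x the machine is still in p5, and z then leads to the accepting state p4. Hence 110100 ∈ L(N).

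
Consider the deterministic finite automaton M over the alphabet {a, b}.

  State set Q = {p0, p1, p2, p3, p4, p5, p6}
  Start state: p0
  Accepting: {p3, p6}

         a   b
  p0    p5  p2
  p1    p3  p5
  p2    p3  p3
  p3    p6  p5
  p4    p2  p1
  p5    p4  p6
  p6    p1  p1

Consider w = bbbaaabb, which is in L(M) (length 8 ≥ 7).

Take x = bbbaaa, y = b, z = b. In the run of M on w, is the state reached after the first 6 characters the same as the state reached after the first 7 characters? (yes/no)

Run of M on the first 7 characters of w = b b b a a a b:
  step 0: p0  (start)
  step 1: p2  (read b: p0→p2)
  step 2: p3  (read b: p2→p3)
  step 3: p5  (read b: p3→p5)
  step 4: p4  (read a: p5→p4)
  step 5: p2  (read a: p4→p2)
  step 6: p3  (read a: p2→p3)
  step 7: p5  (read b: p3→p5)

After x (step 6): p3. After xy (step 7): p5.
They differ (p3 ≠ p5), so y is not a cycle from the state after x; this split is not the one the pumping-lemma construction produces, and pumping y need not keep the string in L(M).

no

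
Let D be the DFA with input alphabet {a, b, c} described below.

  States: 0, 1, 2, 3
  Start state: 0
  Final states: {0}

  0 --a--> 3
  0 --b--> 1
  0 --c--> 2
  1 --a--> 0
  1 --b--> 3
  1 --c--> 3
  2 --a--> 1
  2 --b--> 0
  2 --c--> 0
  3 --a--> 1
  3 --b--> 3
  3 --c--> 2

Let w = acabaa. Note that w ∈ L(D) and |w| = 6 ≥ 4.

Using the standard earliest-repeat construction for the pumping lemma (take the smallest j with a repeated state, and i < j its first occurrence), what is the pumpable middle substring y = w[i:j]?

cab

State sequence: 0 -a-> 3 -c-> 2 -a-> 1 -b-> 3 -a-> 1 -a-> 0
First repeat at step 4: 3 was already visited.

So i = 1, j = 4, giving x = w[0:1] = a, y = w[1:4] = cab, z = w[4:6] = aa.
Check: |xy| = 4 ≤ 4 and |y| = 3 ≥ 1. Reading y takes D from 3 back to 3, so every xyⁱz is accepted.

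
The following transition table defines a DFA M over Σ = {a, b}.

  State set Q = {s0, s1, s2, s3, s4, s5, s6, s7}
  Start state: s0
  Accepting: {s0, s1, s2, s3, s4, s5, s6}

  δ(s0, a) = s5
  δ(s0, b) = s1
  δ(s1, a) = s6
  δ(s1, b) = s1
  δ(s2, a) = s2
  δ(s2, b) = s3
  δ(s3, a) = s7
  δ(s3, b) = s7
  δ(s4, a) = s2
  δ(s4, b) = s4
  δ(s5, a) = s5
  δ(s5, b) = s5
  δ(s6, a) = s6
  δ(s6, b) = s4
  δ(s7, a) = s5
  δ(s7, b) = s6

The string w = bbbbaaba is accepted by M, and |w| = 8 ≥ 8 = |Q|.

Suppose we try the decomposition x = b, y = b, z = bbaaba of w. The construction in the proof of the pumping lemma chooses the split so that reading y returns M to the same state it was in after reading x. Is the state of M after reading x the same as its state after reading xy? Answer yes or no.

Run of M on the first 2 characters of w = b b:
  step 0: s0  (start)
  step 1: s1  (read b: s0→s1)
  step 2: s1  (read b: s1→s1)

After x (step 1): s1. After xy (step 2): s1.
They match, so y = b drives M around a cycle from s1 back to itself; pumping y any number of times keeps M in s1 before reading z, and xyⁱz ∈ L(M) for every i ≥ 0.

yes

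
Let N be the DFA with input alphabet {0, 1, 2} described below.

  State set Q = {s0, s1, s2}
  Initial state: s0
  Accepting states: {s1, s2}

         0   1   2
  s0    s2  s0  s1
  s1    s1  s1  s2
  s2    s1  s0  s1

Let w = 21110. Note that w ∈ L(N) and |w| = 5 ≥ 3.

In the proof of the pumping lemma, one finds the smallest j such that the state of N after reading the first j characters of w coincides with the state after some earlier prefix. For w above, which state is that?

Run of N on w = 2 1 1 1 0:
  step 0: s0  (start)
  step 1: s1  (read 2: s0→s1)
  step 2: s1  (read 1: s1→s1)   ← first repeat (s1 seen earlier)
  step 3: s1  (read 1: s1→s1)
  step 4: s1  (read 1: s1→s1)
  step 5: s1  (read 0: s1→s1)

The earliest repeat is at step j = 2: N is in s1, which it already visited at step i = 1.

s1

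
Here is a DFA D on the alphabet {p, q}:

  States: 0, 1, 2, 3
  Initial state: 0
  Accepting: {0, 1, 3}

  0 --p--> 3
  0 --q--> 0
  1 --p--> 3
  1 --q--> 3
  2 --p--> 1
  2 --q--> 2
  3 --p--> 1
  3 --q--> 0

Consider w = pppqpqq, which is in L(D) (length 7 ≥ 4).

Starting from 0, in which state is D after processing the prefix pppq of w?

0

State sequence: 0 -p-> 3 -p-> 1 -p-> 3 -q-> 0

After reading 4 characters, D is in state 0.
(This kind of state-tracing is the core of the pumping-lemma construction: with 4 states, pigeonhole forces a repeat within the first 4 steps.)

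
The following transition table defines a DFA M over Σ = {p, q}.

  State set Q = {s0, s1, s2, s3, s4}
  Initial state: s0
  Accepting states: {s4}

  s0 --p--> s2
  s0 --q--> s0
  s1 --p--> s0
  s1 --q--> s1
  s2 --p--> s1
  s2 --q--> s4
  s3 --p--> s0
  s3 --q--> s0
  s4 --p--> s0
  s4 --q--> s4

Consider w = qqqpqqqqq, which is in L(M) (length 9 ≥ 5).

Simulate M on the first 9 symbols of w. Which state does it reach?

s4

Run of M on the first 9 characters of w = q q q p q q q q q:
  step 0: s0  (start)
  step 1: s0  (read q: s0→s0)
  step 2: s0  (read q: s0→s0)
  step 3: s0  (read q: s0→s0)
  step 4: s2  (read p: s0→s2)
  step 5: s4  (read q: s2→s4)
  step 6: s4  (read q: s4→s4)
  step 7: s4  (read q: s4→s4)
  step 8: s4  (read q: s4→s4)
  step 9: s4  (read q: s4→s4)

After reading 9 characters, M is in state s4.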